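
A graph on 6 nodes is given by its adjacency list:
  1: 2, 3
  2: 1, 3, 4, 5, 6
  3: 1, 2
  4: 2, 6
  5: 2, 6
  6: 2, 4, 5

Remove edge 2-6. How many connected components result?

1

2 and 6 are still connected via 2-4-6, so the component count stays at 1.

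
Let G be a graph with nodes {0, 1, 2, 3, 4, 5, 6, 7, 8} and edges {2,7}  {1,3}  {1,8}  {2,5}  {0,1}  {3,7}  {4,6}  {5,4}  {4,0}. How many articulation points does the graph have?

2

Removing 1 increases the component count from 1 to 2, so 1 is a cut vertex.
Removing 4 increases the component count from 1 to 2, so 4 is a cut vertex.
By contrast removing 6 leaves 1 component; it is not a cut vertex. No other vertex is a cut vertex either.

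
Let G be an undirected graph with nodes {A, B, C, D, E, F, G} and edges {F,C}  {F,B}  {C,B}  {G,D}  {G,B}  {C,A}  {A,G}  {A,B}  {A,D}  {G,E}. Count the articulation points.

Removing G increases the component count from 1 to 2, so G is a cut vertex.
By contrast removing B leaves 1 component; it is not a cut vertex. No other vertex is a cut vertex either.

1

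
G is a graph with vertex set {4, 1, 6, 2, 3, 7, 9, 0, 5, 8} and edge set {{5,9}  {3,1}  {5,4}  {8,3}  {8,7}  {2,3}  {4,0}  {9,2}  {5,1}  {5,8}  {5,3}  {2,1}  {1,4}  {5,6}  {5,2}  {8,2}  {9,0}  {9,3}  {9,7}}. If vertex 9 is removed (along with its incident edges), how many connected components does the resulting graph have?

1

With 9 gone, the remaining components are: {0, 1, 2, 3, 4, 5, 6, 7, 8}.
That is 1 component.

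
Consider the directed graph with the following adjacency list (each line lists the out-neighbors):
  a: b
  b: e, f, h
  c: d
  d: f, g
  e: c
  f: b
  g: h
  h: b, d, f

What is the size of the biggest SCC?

{b, c, d, e, f, g, h} are all mutually reachable — one SCC of size 7.
{a} is an SCC by itself.
The largest has 7 vertices.

7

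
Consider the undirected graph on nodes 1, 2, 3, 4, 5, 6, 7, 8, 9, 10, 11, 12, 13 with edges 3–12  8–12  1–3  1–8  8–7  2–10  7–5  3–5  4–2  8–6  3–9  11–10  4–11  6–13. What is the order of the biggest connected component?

Starting from 2 we can reach 2, 4, 10, 11. That is one component of size 4.
Starting from 1 we can reach 1, 3, 5, 6, 7, 8, 9, 12, 13. That is one component of size 9.
The largest has 9 vertices.

9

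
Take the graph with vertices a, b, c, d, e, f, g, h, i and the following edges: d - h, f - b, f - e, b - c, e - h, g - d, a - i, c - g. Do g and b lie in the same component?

Yes

From g we can reach b, c, d, e, f, g, h, which includes b.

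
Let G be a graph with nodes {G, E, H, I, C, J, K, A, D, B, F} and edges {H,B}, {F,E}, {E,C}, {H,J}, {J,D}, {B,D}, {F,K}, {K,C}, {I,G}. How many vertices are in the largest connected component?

4

A is isolated — a component by itself.
Starting from G we can reach G, I. That is one component of size 2.
Starting from B we can reach B, D, H, J. That is one component of size 4.
Starting from C we can reach C, E, F, K. That is one component of size 4.
The largest has 4 vertices.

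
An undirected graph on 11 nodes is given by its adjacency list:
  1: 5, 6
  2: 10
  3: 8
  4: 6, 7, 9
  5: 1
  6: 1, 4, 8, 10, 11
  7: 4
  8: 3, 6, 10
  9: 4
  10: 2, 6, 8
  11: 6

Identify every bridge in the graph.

1-5, 1-6, 10-2, 11-6, 3-8, 4-6, 4-7, 4-9

The edges on the cycle 10-8-6-10 are not bridges since each lies on that cycle.
But removing 1-6 disconnects 1 from 6; removing 10-2 disconnects 10 from 2; removing 1-5 disconnects 1 from 5; removing 6-4 disconnects 6 from 4 — these are bridges.
In total 8 edges are bridges.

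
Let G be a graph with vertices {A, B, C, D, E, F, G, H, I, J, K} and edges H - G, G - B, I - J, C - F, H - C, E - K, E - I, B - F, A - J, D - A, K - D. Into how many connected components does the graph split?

2

Starting from B we can reach B, C, F, G, H. That is one component of size 5.
Starting from A we can reach A, D, E, I, J, K. That is one component of size 6.
Total: 2 components.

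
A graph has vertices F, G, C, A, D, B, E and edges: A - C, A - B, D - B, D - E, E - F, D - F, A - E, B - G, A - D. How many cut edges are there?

The edges on the cycle D-E-F-D are not bridges since each lies on that cycle.
But removing B - G disconnects B from G; removing C - A disconnects C from A — these are bridges.
That makes 2 bridges.

2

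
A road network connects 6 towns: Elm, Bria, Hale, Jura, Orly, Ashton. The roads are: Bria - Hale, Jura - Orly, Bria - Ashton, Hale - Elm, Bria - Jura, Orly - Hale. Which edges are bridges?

Ashton-Bria, Elm-Hale

The edges on the cycle Bria-Jura-Orly-Hale-Bria are not bridges since each lies on that cycle.
But removing Hale - Elm disconnects Hale from Elm; removing Bria - Ashton disconnects Bria from Ashton — these are bridges.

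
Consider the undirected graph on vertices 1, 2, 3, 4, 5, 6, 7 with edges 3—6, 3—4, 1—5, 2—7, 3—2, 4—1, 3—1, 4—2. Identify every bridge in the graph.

1-5, 2-7, 3-6

The edges on the cycle 3-4-2-3 are not bridges since each lies on that cycle.
But removing 5—1 disconnects 5 from 1; removing 3—6 disconnects 3 from 6; removing 2—7 disconnects 2 from 7 — these are bridges.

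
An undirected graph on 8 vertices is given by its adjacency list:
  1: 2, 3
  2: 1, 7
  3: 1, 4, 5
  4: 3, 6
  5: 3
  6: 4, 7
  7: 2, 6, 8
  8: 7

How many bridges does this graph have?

The edges on the cycle 6-4-3-1-2-7-6 are not bridges since each lies on that cycle.
But removing 7-8 disconnects 7 from 8; removing 3-5 disconnects 3 from 5 — these are bridges.
That makes 2 bridges.

2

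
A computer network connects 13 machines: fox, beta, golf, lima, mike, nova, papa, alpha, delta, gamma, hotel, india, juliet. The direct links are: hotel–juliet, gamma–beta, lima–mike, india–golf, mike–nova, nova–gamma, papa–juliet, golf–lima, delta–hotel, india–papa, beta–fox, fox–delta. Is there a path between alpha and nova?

No

The component containing alpha is {alpha}, and nova is not in it.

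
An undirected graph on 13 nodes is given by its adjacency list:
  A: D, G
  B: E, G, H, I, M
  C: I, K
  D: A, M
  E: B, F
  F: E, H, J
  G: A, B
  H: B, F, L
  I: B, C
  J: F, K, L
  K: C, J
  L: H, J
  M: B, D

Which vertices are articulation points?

B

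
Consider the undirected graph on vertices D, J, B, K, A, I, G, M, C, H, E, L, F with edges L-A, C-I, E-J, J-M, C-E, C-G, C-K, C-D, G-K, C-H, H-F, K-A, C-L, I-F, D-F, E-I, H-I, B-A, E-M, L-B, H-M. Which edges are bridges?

The edges on the cycle L-B-A-L are not bridges since each lies on that cycle.
Every edge lies on some cycle, so there are no bridges.

none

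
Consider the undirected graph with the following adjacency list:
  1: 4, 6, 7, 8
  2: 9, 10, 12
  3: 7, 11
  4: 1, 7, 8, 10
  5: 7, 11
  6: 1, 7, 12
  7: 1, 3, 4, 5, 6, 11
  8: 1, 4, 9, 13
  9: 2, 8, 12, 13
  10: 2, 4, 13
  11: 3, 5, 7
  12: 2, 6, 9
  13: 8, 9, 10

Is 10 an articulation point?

No

Deleting 10 leaves 1 component (was 1) (its neighbors 2, 4, 13 remain connected to each other), so 10 is not a cut vertex.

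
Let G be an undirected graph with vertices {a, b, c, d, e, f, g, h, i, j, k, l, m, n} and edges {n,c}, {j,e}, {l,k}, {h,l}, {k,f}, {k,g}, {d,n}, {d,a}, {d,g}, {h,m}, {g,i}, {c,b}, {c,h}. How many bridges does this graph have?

6

The edges on the cycle d-n-c-h-l-k-g-d are not bridges since each lies on that cycle.
But removing f—k disconnects f from k; removing c—b disconnects c from b; removing h—m disconnects h from m; removing i—g disconnects i from g — these are bridges.
In total 6 edges are bridges.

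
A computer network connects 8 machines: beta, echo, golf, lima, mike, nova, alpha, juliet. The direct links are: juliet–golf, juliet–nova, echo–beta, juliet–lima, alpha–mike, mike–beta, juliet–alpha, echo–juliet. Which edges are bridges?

The edges on the cycle echo-juliet-alpha-mike-beta-echo are not bridges since each lies on that cycle.
But removing juliet–nova disconnects juliet from nova; removing juliet–golf disconnects juliet from golf; removing juliet–lima disconnects juliet from lima — these are bridges.

golf-juliet, juliet-lima, juliet-nova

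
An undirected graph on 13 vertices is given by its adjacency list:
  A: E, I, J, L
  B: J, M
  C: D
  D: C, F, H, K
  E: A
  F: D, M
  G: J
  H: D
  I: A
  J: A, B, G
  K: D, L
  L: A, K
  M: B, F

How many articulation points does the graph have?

3

Removing A increases the component count from 1 to 3, so A is a cut vertex.
Removing D increases the component count from 1 to 3, so D is a cut vertex.
Removing J increases the component count from 1 to 2, so J is a cut vertex.
By contrast removing B leaves 1 component; it is not a cut vertex. No other vertex is a cut vertex either.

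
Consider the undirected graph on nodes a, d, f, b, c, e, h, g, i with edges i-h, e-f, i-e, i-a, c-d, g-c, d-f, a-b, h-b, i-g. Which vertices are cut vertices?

i

Removing i increases the component count from 1 to 2, so i is a cut vertex.
By contrast removing a leaves 1 component; it is not a cut vertex. No other vertex is a cut vertex either.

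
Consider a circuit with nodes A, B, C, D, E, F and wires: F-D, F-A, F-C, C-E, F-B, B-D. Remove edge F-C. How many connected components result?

Before removal there is 1 component.
F-C is a bridge — removing it separates F's side from C's side.
After removal: 2 components.

2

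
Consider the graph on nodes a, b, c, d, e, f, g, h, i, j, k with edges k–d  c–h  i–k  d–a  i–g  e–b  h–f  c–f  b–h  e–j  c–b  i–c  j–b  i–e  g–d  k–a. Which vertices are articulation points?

i

Removing i increases the component count from 1 to 2, so i is a cut vertex.
By contrast removing d leaves 1 component; it is not a cut vertex. No other vertex is a cut vertex either.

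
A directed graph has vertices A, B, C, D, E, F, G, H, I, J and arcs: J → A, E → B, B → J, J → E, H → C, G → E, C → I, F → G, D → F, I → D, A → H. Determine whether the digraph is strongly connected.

From J we can reach every vertex (A, B, C, D, E, F, G, H, I, J), and every vertex can reach J (A, B, C, D, E, F, G, H, I, J). So the whole graph is one strongly connected component.

Yes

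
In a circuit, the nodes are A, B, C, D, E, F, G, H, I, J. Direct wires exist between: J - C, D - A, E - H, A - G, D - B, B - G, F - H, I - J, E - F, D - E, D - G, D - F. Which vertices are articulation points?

Removing D increases the component count from 2 to 3, so D is a cut vertex.
Removing J increases the component count from 2 to 3, so J is a cut vertex.
By contrast removing C leaves 2 components; it is not a cut vertex. No other vertex is a cut vertex either.

D, J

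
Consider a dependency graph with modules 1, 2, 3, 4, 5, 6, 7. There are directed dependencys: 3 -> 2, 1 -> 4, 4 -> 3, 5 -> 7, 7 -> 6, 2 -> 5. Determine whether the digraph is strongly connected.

No

There is no directed path from 7 to 3, so the graph is not strongly connected.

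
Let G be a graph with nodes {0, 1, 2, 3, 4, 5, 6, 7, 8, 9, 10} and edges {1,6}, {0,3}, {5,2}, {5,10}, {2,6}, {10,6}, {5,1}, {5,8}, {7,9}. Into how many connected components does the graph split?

4 is isolated — a component by itself.
Starting from 7 we can reach 7, 9. That is one component of size 2.
Starting from 0 we can reach 0, 3. That is one component of size 2.
Starting from 1 we can reach 1, 2, 5, 6, 8, 10. That is one component of size 6.
Total: 4 components.

4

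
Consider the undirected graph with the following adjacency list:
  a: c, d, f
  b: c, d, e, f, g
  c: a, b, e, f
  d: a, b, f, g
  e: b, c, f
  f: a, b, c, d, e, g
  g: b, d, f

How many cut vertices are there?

0

Removing e, for instance, still leaves 1 component. No single vertex removal increases the component count — the graph has no articulation points.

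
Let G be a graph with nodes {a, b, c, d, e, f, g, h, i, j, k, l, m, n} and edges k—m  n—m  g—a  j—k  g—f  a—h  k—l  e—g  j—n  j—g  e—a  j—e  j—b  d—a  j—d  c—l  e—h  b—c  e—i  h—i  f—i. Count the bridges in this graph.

The edges on the cycle j-d-a-g-j are not bridges since each lies on that cycle.
Every edge lies on some cycle, so there are no bridges.

0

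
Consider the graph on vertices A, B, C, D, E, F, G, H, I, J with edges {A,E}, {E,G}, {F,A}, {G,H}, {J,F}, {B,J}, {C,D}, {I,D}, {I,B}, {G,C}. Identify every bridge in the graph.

The edges on the cycle I-B-J-F-A-E-G-C-D-I are not bridges since each lies on that cycle.
But removing H–G disconnects H from G — this is a bridge.

G-H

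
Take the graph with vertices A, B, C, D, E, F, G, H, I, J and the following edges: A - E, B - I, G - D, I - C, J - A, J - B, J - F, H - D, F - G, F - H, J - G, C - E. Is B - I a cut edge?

No

After removing B - I, the path B-J-A-E-C-I still connects them, so the edge is not a bridge.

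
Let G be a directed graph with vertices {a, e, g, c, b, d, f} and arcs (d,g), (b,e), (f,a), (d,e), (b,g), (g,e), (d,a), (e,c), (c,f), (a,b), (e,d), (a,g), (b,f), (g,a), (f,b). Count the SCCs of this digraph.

{a, b, c, d, e, f, g} are all mutually reachable — one SCC of size 7.
That gives 1 strongly connected component.

1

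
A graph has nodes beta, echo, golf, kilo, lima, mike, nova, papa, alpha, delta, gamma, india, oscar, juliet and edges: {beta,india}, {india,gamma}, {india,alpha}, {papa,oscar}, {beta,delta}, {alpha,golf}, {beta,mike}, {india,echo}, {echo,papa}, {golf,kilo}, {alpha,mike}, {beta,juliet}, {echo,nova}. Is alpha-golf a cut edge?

Removing alpha-golf leaves no path between alpha and golf: the component count goes from 2 to 3. So it is a bridge.

Yes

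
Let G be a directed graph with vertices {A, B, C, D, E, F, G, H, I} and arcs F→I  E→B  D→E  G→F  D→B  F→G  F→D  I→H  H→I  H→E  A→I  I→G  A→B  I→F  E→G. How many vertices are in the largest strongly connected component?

{D, E, F, G, H, I} are all mutually reachable — one SCC of size 6.
{C} is an SCC by itself.
{B} is an SCC by itself.
{A} is an SCC by itself.
The largest has 6 vertices.

6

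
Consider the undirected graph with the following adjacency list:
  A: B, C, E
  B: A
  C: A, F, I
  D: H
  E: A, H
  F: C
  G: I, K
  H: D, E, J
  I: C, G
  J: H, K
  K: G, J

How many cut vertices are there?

3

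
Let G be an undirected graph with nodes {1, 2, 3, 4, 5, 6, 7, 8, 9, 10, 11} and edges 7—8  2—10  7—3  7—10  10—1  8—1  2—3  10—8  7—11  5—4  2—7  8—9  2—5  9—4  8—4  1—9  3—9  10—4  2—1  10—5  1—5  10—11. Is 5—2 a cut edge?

No

After removing 5—2, the path 5-1-2 still connects them, so the edge is not a bridge.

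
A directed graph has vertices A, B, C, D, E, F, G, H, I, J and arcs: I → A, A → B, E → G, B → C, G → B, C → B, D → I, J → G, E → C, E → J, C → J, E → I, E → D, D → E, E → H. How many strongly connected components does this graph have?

{B, C, G, J} are all mutually reachable — one SCC of size 4.
{D, E} are all mutually reachable — one SCC of size 2.
{F} is an SCC by itself.
{I} is an SCC by itself.
{A} is an SCC by itself.
(and 1 more singleton SCC)
That gives 6 strongly connected components.

6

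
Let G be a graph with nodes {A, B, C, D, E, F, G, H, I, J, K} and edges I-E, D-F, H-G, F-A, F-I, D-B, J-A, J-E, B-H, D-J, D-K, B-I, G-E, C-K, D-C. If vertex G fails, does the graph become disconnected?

Deleting G leaves 1 component (was 1) (its neighbors E, H remain connected to each other), so G is not a cut vertex.

No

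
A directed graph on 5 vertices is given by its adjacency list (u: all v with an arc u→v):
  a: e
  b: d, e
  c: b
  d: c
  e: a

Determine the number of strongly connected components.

{b, c, d} are all mutually reachable — one SCC of size 3.
{a, e} are all mutually reachable — one SCC of size 2.
That gives 2 strongly connected components.

2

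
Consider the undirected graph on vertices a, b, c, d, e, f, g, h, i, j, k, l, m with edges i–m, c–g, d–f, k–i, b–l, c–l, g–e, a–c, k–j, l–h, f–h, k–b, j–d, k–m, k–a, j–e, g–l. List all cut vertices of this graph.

Removing k increases the component count from 1 to 2, so k is a cut vertex.
By contrast removing c leaves 1 component; it is not a cut vertex. No other vertex is a cut vertex either.

k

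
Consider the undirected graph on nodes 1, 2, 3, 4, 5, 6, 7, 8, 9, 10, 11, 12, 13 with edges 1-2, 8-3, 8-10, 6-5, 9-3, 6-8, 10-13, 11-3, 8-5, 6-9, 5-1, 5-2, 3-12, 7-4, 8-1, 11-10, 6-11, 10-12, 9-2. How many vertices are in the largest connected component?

11

Starting from 4 we can reach 4, 7. That is one component of size 2.
Starting from 1 we can reach 1, 2, 3, 5, 6, 8, 9, 10, 11, 12, 13. That is one component of size 11.
The largest has 11 vertices.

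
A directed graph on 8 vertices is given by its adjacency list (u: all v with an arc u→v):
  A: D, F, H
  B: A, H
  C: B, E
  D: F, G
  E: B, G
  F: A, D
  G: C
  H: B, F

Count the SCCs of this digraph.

1

{A, B, C, D, E, F, G, H} are all mutually reachable — one SCC of size 8.
That gives 1 strongly connected component.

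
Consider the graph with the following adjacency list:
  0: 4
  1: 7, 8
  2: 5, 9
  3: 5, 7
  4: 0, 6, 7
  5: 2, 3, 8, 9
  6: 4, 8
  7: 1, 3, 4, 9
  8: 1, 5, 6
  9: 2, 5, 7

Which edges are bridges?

The edges on the cycle 7-4-6-8-1-7 are not bridges since each lies on that cycle.
But removing 4-0 disconnects 4 from 0 — this is a bridge.

0-4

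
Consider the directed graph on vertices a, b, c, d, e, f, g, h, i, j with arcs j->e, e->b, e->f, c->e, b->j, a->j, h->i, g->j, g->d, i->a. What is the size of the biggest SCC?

3

{b, e, j} are all mutually reachable — one SCC of size 3.
{h} is an SCC by itself.
{f} is an SCC by itself.
{c} is an SCC by itself.
{a} is an SCC by itself.
(and 3 more singleton SCCs)
The largest has 3 vertices.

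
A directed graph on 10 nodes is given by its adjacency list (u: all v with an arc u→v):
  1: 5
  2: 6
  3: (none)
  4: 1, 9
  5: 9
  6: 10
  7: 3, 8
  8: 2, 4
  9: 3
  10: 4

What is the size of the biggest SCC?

{10} is an SCC by itself.
{9} is an SCC by itself.
{2} is an SCC by itself.
{3} is an SCC by itself.
{6} is an SCC by itself.
(and 5 more singleton SCCs)
The largest has 1 vertex.

1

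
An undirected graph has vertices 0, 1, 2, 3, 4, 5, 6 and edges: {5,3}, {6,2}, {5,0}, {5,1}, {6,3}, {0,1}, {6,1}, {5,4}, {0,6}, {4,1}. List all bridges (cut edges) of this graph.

The edges on the cycle 5-4-1-6-0-5 are not bridges since each lies on that cycle.
But removing 2–6 disconnects 2 from 6 — this is a bridge.

2-6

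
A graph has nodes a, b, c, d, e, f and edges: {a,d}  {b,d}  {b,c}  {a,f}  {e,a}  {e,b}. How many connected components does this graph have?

1

Starting from a we can reach a, b, c, d, e, f. That is one component of size 6.
Total: 1 component.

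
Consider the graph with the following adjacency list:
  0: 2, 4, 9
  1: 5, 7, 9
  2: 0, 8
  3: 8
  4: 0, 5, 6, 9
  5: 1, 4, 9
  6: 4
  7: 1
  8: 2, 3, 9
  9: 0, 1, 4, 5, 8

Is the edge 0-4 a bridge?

No

After removing 0-4, the path 0-9-4 still connects them, so the edge is not a bridge.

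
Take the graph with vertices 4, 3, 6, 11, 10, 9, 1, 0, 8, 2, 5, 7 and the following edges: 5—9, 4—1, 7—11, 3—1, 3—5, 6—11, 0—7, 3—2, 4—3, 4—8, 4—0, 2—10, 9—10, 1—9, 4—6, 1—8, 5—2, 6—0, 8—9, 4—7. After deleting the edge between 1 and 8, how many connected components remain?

1 and 8 are still connected via 1-4-8, so the component count stays at 1.

1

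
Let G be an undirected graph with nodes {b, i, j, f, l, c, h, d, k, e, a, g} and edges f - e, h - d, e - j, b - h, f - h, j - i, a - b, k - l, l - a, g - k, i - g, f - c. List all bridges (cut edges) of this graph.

c-f, d-h

The edges on the cycle f-e-j-i-g-k-l-a-b-h-f are not bridges since each lies on that cycle.
But removing h - d disconnects h from d; removing f - c disconnects f from c — these are bridges.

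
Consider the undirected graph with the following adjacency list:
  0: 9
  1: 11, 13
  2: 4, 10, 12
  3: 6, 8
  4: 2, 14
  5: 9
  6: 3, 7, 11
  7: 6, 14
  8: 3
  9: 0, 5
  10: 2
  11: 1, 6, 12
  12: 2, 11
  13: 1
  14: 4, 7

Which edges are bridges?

0-9, 1-11, 1-13, 10-2, 3-6, 3-8, 5-9

The edges on the cycle 6-11-12-2-4-14-7-6 are not bridges since each lies on that cycle.
But removing 1-13 disconnects 1 from 13; removing 2-10 disconnects 2 from 10; removing 3-6 disconnects 3 from 6; removing 9-5 disconnects 9 from 5 — these are bridges.
In total 7 edges are bridges.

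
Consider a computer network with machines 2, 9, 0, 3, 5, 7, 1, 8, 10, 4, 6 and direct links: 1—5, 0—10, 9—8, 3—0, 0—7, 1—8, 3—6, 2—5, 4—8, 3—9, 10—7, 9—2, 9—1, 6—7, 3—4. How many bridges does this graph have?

0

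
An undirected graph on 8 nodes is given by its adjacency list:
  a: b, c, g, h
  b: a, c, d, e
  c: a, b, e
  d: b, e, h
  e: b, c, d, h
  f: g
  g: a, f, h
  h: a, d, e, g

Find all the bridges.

f-g

The edges on the cycle h-g-a-c-b-d-h are not bridges since each lies on that cycle.
But removing f-g disconnects f from g — this is a bridge.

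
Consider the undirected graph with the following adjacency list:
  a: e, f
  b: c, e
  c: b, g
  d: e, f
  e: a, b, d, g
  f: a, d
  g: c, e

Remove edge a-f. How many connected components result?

a and f are still connected via a-e-d-f, so the component count stays at 1.

1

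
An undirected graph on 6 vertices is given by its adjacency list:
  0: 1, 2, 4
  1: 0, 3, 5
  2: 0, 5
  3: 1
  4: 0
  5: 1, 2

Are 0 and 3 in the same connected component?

From 0 we can reach 0, 1, 2, 3, 4, 5, which includes 3.

Yes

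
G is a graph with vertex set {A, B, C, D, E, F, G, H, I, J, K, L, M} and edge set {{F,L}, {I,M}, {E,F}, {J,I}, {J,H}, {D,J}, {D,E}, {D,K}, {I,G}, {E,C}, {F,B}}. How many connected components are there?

A is isolated — a component by itself.
Starting from B we can reach B, C, D, E, F, G, H, I, J, K, L, M. That is one component of size 12.
Total: 2 components.

2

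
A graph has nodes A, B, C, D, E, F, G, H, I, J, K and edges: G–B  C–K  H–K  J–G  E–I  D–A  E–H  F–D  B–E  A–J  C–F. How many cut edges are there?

The edges on the cycle C-F-D-A-J-G-B-E-H-K-C are not bridges since each lies on that cycle.
But removing I–E disconnects I from E — this is a bridge.

1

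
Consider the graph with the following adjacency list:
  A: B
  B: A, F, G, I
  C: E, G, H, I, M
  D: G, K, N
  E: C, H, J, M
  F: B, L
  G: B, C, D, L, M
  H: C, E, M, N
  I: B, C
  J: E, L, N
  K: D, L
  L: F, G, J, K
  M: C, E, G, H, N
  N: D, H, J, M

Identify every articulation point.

B

Removing B increases the component count from 1 to 2, so B is a cut vertex.
By contrast removing E leaves 1 component; it is not a cut vertex. No other vertex is a cut vertex either.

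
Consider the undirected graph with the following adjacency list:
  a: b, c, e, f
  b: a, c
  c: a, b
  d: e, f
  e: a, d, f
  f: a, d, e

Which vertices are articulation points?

Removing a increases the component count from 1 to 2, so a is a cut vertex.
By contrast removing f leaves 1 component; it is not a cut vertex. No other vertex is a cut vertex either.

a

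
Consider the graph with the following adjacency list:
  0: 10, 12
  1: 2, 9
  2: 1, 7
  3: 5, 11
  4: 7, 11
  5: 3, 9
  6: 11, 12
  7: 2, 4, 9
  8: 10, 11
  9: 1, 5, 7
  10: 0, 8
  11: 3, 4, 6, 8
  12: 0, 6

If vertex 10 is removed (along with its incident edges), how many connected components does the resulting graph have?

1

With 10 gone, the remaining components are: {0, 1, 2, 3, 4, 5, 6, 7, 8, 9, 11, 12}.
That is 1 component.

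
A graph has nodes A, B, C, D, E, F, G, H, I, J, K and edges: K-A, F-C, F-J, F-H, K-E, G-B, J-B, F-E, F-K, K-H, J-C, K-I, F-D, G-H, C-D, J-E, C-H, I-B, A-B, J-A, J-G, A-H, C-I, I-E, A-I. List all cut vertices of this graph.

Removing F, for instance, still leaves 1 component. No single vertex removal increases the component count — the graph has no articulation points.

none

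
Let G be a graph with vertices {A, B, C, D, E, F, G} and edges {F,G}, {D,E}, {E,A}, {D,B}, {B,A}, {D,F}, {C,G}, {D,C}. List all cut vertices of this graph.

D

Removing D increases the component count from 1 to 2, so D is a cut vertex.
By contrast removing C leaves 1 component; it is not a cut vertex. No other vertex is a cut vertex either.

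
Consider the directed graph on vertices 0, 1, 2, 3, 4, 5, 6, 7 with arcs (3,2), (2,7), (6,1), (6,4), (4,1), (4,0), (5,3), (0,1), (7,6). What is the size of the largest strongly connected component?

1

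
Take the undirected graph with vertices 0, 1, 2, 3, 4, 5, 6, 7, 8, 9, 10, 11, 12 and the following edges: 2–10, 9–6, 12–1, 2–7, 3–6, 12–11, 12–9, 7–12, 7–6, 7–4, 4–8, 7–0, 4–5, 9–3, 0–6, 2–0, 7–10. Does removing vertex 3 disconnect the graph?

Deleting 3 leaves 1 component (was 1) (its neighbors 6, 9 remain connected to each other), so 3 is not a cut vertex.

No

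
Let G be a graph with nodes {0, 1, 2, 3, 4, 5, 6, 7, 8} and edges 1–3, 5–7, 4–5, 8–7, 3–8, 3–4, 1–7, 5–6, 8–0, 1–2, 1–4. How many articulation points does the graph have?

3

Removing 1 increases the component count from 1 to 2, so 1 is a cut vertex.
Removing 5 increases the component count from 1 to 2, so 5 is a cut vertex.
Removing 8 increases the component count from 1 to 2, so 8 is a cut vertex.
By contrast removing 2 leaves 1 component; it is not a cut vertex. No other vertex is a cut vertex either.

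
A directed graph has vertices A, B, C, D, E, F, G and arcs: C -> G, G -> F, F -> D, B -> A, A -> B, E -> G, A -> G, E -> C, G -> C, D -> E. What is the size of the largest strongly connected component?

{C, D, E, F, G} are all mutually reachable — one SCC of size 5.
{A, B} are all mutually reachable — one SCC of size 2.
The largest has 5 vertices.

5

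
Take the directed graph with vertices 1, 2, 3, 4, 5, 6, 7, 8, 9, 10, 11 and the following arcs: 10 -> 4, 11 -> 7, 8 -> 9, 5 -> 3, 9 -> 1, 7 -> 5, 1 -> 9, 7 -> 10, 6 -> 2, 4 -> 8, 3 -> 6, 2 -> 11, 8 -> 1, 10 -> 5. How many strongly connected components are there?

4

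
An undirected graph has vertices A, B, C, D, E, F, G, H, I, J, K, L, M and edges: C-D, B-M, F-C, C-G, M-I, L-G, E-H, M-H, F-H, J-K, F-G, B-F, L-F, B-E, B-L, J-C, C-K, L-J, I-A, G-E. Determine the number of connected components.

1

Starting from A we can reach A, B, C, D, E, F, G, H, I, J, K, L, M. That is one component of size 13.
Total: 1 component.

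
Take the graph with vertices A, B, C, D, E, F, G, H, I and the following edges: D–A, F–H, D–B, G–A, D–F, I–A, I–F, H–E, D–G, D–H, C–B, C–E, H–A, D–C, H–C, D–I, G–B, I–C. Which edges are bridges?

The edges on the cycle D-I-C-B-G-D are not bridges since each lies on that cycle.
Every edge lies on some cycle, so there are no bridges.

none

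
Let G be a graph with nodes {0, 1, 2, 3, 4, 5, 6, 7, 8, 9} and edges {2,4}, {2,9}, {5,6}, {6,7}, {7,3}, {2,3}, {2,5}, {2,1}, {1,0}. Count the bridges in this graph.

4

The edges on the cycle 2-5-6-7-3-2 are not bridges since each lies on that cycle.
But removing 2-4 disconnects 2 from 4; removing 1-0 disconnects 1 from 0; removing 1-2 disconnects 1 from 2; removing 9-2 disconnects 9 from 2 — these are bridges.
That makes 4 bridges.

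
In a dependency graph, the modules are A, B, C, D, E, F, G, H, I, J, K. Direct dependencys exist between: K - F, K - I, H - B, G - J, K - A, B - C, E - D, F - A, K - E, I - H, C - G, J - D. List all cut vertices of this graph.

Removing K increases the component count from 1 to 2, so K is a cut vertex.
By contrast removing E leaves 1 component; it is not a cut vertex. No other vertex is a cut vertex either.

K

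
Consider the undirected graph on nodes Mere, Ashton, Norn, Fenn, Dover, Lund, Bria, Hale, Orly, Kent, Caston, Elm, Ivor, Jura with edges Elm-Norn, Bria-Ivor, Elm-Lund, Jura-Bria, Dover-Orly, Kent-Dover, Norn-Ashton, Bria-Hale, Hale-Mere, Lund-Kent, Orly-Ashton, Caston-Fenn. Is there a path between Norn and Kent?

From Norn we can reach Elm, Kent, Lund, Norn, Orly, Dover, Ashton, which includes Kent.

Yes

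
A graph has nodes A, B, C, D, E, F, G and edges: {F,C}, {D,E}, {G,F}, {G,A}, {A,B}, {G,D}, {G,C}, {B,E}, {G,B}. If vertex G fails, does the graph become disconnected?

Yes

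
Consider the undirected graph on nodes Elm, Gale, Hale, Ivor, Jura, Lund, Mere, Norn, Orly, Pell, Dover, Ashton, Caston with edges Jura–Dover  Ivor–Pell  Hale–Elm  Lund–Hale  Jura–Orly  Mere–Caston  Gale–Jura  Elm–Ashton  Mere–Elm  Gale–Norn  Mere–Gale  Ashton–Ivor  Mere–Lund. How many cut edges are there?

9

The edges on the cycle Mere-Lund-Hale-Elm-Mere are not bridges since each lies on that cycle.
But removing Elm–Ashton disconnects Elm from Ashton; removing Dover–Jura disconnects Dover from Jura; removing Pell–Ivor disconnects Pell from Ivor; removing Norn–Gale disconnects Norn from Gale — these are bridges.
In total 9 edges are bridges.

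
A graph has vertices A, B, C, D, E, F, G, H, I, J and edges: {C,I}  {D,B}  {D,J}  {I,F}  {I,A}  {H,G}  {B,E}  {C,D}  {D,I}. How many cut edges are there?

6

The edges on the cycle C-D-I-C are not bridges since each lies on that cycle.
But removing D - J disconnects D from J; removing I - F disconnects I from F; removing H - G disconnects H from G; removing D - B disconnects D from B — these are bridges.
In total 6 edges are bridges.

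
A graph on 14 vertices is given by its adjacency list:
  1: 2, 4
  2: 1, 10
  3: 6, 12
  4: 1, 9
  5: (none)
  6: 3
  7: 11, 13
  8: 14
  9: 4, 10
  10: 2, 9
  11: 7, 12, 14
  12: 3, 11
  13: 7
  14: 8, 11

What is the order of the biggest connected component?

8

5 is isolated — a component by itself.
Starting from 1 we can reach 1, 2, 4, 9, 10. That is one component of size 5.
Starting from 3 we can reach 3, 6, 7, 8, 11, 12, 13, 14. That is one component of size 8.
The largest has 8 vertices.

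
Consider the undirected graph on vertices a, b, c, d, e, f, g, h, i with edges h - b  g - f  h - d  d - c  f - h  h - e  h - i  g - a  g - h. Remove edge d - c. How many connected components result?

2

Before removal there is 1 component.
d - c is a bridge — removing it separates d's side from c's side.
After removal: 2 components.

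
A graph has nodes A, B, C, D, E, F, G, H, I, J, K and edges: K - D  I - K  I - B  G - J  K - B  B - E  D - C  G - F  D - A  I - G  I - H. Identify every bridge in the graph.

The edges on the cycle I-K-B-I are not bridges since each lies on that cycle.
But removing K - D disconnects K from D; removing B - E disconnects B from E; removing I - H disconnects I from H; removing I - G disconnects I from G — these are bridges.
In total 8 edges are bridges.

A-D, B-E, C-D, D-K, F-G, G-I, G-J, H-I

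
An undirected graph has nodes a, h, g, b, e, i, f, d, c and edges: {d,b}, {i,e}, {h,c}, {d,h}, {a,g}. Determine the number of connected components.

4

f is isolated — a component by itself.
Starting from e we can reach e, i. That is one component of size 2.
Starting from a we can reach a, g. That is one component of size 2.
Starting from b we can reach b, c, d, h. That is one component of size 4.
Total: 4 components.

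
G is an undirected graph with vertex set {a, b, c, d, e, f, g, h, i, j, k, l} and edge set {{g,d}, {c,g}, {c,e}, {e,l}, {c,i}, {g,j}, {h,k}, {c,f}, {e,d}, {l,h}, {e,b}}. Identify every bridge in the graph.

b-e, c-f, c-i, e-l, g-j, h-k, h-l

The edges on the cycle c-e-d-g-c are not bridges since each lies on that cycle.
But removing e - b disconnects e from b; removing k - h disconnects k from h; removing l - h disconnects l from h; removing i - c disconnects i from c — these are bridges.
In total 7 edges are bridges.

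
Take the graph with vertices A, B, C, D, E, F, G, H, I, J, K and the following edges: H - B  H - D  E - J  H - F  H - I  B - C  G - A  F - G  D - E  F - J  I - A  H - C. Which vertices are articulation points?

H

Removing H increases the component count from 2 to 3, so H is a cut vertex.
By contrast removing F leaves 2 components; it is not a cut vertex. No other vertex is a cut vertex either.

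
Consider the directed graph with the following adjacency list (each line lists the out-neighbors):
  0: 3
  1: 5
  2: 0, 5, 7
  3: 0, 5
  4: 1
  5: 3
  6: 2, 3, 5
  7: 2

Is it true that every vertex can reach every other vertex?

No

There is no directed path from 3 to 7, so the graph is not strongly connected.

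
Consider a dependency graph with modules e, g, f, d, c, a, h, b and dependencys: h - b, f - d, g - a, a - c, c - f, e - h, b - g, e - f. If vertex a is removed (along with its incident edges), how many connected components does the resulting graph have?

1

With a gone, the remaining components are: {b, c, d, e, f, g, h}.
That is 1 component.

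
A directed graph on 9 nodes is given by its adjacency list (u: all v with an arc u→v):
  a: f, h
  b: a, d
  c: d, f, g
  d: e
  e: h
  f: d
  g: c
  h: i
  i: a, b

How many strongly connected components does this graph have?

{a, b, d, e, f, h, i} are all mutually reachable — one SCC of size 7.
{c, g} are all mutually reachable — one SCC of size 2.
That gives 2 strongly connected components.

2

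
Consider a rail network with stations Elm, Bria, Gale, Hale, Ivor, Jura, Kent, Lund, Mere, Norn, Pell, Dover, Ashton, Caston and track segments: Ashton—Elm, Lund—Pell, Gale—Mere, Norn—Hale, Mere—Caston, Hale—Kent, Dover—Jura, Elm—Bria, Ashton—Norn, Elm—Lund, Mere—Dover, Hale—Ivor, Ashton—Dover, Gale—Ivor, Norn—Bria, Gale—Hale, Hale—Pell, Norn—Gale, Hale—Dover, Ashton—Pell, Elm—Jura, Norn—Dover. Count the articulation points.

2

Removing Hale increases the component count from 1 to 2, so Hale is a cut vertex.
Removing Mere increases the component count from 1 to 2, so Mere is a cut vertex.
By contrast removing Kent leaves 1 component; it is not a cut vertex. No other vertex is a cut vertex either.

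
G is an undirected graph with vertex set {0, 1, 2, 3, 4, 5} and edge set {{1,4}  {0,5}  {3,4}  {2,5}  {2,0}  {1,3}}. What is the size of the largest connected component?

Starting from 0 we can reach 0, 2, 5. That is one component of size 3.
Starting from 1 we can reach 1, 3, 4. That is one component of size 3.
The largest has 3 vertices.

3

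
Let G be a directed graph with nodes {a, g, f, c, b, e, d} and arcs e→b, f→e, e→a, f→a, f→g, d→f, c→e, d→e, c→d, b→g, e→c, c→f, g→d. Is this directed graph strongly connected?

No

There is no directed path from a to e, so the graph is not strongly connected.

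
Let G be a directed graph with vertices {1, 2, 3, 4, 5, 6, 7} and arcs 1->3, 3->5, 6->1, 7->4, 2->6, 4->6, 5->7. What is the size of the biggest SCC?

6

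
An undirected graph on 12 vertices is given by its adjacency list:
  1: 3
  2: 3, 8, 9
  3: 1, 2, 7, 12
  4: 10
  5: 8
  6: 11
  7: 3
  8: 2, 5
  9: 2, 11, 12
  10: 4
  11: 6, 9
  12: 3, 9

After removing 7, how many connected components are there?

2

With 7 gone, the remaining components are: {4, 10}; {1, 2, 3, 5, 6, 8, 9, 11, 12}.
That is 2 components.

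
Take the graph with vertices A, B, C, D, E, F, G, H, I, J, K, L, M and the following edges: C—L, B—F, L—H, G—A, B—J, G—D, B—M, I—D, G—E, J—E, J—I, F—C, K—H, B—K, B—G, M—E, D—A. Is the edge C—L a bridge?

After removing C—L, the path C-F-B-K-H-L still connects them, so the edge is not a bridge.

No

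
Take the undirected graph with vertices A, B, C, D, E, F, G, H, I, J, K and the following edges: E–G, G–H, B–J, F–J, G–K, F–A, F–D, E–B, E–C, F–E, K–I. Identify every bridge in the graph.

The edges on the cycle F-E-B-J-F are not bridges since each lies on that cycle.
But removing E–G disconnects E from G; removing F–A disconnects F from A; removing G–K disconnects G from K; removing I–K disconnects I from K — these are bridges.
In total 7 edges are bridges.

A-F, C-E, D-F, E-G, G-H, G-K, I-K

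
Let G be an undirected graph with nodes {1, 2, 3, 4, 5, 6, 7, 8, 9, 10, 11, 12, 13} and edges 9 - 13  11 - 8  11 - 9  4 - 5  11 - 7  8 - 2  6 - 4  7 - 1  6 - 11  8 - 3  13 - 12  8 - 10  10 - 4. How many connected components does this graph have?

1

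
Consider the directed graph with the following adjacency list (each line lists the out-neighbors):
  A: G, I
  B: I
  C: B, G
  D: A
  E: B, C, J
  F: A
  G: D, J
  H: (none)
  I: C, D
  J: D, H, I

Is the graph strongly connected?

No

There is no directed path from G to F, so the graph is not strongly connected.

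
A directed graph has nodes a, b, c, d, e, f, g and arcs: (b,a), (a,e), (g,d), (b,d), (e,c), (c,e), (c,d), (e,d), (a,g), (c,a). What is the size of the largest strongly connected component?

{a, c, e} are all mutually reachable — one SCC of size 3.
{g} is an SCC by itself.
{b} is an SCC by itself.
{f} is an SCC by itself.
{d} is an SCC by itself.
The largest has 3 vertices.

3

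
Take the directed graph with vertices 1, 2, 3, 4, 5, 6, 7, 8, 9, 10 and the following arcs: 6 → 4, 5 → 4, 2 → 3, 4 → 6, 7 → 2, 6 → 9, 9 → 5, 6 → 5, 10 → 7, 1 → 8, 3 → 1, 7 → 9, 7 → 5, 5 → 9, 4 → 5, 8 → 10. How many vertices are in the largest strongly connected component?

{1, 2, 3, 7, 8, 10} are all mutually reachable — one SCC of size 6.
{4, 5, 6, 9} are all mutually reachable — one SCC of size 4.
The largest has 6 vertices.

6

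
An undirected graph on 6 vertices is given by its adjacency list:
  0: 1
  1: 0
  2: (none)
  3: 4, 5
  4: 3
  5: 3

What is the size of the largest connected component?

3

2 is isolated — a component by itself.
Starting from 0 we can reach 0, 1. That is one component of size 2.
Starting from 3 we can reach 3, 4, 5. That is one component of size 3.
The largest has 3 vertices.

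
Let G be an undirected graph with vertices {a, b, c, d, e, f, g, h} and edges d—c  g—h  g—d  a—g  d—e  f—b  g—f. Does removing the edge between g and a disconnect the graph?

Yes

Removing g—a leaves no path between g and a: the component count goes from 1 to 2. So it is a bridge.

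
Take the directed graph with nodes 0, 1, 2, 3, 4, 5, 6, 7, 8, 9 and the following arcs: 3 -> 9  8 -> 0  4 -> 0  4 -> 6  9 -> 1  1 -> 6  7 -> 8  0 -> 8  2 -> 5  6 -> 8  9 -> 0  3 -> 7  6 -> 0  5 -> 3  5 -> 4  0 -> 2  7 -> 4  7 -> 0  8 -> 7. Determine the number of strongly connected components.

{0, 1, 2, 3, 4, 5, 6, 7, 8, 9} are all mutually reachable — one SCC of size 10.
That gives 1 strongly connected component.

1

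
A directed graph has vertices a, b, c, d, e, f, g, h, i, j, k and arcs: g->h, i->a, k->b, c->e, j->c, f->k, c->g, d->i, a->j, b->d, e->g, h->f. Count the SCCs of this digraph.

1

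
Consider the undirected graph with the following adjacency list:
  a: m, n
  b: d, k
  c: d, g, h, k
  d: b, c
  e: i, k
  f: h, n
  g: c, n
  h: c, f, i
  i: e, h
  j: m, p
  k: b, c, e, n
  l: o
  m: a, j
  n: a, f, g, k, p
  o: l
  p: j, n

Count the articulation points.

1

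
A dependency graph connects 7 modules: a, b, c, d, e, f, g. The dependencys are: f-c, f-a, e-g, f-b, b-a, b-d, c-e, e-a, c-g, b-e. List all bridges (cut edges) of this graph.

The edges on the cycle c-e-g-c are not bridges since each lies on that cycle.
But removing d-b disconnects d from b — this is a bridge.

b-d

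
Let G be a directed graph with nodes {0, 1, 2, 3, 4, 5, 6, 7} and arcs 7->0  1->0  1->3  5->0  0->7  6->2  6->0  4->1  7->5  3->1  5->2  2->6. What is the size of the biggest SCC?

{0, 2, 5, 6, 7} are all mutually reachable — one SCC of size 5.
{1, 3} are all mutually reachable — one SCC of size 2.
{4} is an SCC by itself.
The largest has 5 vertices.

5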